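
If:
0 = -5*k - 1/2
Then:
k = -1/10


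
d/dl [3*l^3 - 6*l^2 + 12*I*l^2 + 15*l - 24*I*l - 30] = 9*l^2 + l*(-12 + 24*I) + 15 - 24*I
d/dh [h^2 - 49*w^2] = 2*h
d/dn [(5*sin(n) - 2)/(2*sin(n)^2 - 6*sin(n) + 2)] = (-5*sin(n)^2 + 4*sin(n) - 1)*cos(n)/(2*(sin(n)^2 - 3*sin(n) + 1)^2)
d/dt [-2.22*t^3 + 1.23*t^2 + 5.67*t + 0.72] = -6.66*t^2 + 2.46*t + 5.67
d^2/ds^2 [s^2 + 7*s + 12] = 2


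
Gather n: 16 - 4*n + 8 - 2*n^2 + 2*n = -2*n^2 - 2*n + 24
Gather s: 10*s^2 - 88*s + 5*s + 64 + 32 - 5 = 10*s^2 - 83*s + 91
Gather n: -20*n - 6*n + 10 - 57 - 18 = -26*n - 65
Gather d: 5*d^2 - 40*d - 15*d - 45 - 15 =5*d^2 - 55*d - 60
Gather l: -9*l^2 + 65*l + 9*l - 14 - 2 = -9*l^2 + 74*l - 16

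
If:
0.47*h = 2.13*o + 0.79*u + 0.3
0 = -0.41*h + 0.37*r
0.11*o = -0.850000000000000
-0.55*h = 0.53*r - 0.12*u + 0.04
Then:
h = 2.27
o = -7.73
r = 2.51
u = 21.80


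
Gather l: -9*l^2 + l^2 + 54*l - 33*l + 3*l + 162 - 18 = -8*l^2 + 24*l + 144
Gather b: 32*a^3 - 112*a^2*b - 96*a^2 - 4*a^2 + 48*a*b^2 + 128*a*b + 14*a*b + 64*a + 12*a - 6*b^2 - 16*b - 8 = 32*a^3 - 100*a^2 + 76*a + b^2*(48*a - 6) + b*(-112*a^2 + 142*a - 16) - 8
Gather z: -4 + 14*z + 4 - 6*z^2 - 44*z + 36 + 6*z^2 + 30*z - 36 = 0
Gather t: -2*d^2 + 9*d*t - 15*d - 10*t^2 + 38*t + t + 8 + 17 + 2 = -2*d^2 - 15*d - 10*t^2 + t*(9*d + 39) + 27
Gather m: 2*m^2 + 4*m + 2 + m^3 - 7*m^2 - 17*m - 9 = m^3 - 5*m^2 - 13*m - 7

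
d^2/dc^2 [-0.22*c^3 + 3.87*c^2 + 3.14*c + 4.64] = 7.74 - 1.32*c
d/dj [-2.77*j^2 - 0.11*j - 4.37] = -5.54*j - 0.11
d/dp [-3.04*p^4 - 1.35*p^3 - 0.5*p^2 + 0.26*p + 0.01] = -12.16*p^3 - 4.05*p^2 - 1.0*p + 0.26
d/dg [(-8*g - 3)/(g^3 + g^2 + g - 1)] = (16*g^3 + 17*g^2 + 6*g + 11)/(g^6 + 2*g^5 + 3*g^4 - g^2 - 2*g + 1)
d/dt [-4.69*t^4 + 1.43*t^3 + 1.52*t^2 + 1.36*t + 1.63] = -18.76*t^3 + 4.29*t^2 + 3.04*t + 1.36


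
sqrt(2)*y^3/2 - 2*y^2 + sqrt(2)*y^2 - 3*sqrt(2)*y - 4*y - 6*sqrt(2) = (y + 2)*(y - 3*sqrt(2))*(sqrt(2)*y/2 + 1)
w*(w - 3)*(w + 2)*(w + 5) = w^4 + 4*w^3 - 11*w^2 - 30*w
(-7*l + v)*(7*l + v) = -49*l^2 + v^2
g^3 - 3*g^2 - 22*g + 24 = (g - 6)*(g - 1)*(g + 4)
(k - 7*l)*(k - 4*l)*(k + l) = k^3 - 10*k^2*l + 17*k*l^2 + 28*l^3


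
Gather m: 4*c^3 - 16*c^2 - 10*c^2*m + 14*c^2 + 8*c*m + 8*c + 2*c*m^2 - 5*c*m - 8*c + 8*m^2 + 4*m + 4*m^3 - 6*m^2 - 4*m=4*c^3 - 2*c^2 + 4*m^3 + m^2*(2*c + 2) + m*(-10*c^2 + 3*c)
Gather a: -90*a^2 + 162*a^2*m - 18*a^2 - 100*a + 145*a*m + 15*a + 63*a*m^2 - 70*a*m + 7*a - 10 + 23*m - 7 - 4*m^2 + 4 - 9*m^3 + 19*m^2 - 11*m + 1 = a^2*(162*m - 108) + a*(63*m^2 + 75*m - 78) - 9*m^3 + 15*m^2 + 12*m - 12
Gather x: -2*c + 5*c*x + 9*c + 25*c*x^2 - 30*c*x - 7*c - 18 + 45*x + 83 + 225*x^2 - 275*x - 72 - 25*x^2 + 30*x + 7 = x^2*(25*c + 200) + x*(-25*c - 200)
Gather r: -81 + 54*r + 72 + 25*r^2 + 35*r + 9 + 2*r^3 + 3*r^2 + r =2*r^3 + 28*r^2 + 90*r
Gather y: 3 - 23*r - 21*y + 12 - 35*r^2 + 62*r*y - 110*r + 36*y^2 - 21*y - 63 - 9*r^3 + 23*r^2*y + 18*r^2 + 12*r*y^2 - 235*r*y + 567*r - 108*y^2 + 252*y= -9*r^3 - 17*r^2 + 434*r + y^2*(12*r - 72) + y*(23*r^2 - 173*r + 210) - 48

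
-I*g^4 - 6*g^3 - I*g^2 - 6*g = g*(g - 6*I)*(g - I)*(-I*g + 1)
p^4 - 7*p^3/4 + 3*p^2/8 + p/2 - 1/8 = (p - 1)^2*(p - 1/4)*(p + 1/2)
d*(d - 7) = d^2 - 7*d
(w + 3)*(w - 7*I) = w^2 + 3*w - 7*I*w - 21*I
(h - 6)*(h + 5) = h^2 - h - 30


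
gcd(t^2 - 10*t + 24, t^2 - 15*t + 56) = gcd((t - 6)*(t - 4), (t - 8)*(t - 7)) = 1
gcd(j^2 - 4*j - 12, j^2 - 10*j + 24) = j - 6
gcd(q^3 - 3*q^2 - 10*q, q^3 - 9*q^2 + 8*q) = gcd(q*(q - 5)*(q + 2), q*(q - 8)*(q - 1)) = q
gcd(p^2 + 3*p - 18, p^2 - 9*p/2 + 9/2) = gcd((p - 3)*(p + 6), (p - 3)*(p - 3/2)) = p - 3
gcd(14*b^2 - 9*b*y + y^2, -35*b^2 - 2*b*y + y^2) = -7*b + y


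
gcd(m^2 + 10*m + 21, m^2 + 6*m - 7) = m + 7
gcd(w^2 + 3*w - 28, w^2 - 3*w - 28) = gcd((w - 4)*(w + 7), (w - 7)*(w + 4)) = 1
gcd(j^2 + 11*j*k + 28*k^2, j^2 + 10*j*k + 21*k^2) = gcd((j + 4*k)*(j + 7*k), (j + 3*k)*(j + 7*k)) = j + 7*k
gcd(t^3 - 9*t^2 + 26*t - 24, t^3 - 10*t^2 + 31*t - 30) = t^2 - 5*t + 6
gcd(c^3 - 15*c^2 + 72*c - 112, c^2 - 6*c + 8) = c - 4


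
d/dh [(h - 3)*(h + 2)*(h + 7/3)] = 3*h^2 + 8*h/3 - 25/3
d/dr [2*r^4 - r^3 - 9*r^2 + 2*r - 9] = 8*r^3 - 3*r^2 - 18*r + 2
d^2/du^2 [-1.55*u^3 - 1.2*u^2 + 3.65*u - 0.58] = -9.3*u - 2.4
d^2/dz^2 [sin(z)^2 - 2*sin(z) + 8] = 2*sin(z) + 2*cos(2*z)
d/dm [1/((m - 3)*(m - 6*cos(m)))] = ((3 - m)*(m - 6*cos(m)) - (m - 3)^2*(6*sin(m) + 1))/((m - 3)^3*(m - 6*cos(m))^2)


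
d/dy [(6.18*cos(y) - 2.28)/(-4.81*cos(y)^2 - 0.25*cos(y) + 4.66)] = (-29.7258*cos(y)^2 + 21.9336*cos(y) - 28.2288)*sin(y)/(23.1361*cos(y)^4 + 2.405*cos(y)^3 - 44.7667*cos(y)^2 - 2.33*cos(y) + 21.7156)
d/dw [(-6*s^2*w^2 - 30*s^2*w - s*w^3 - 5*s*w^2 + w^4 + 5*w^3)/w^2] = 30*s^2/w^2 - s + 2*w + 5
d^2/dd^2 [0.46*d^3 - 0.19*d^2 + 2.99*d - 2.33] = 2.76*d - 0.38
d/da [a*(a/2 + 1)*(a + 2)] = (a/2 + 1)*(3*a + 2)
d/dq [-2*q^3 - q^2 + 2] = 2*q*(-3*q - 1)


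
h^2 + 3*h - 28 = (h - 4)*(h + 7)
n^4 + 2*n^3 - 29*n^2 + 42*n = n*(n - 3)*(n - 2)*(n + 7)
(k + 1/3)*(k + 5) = k^2 + 16*k/3 + 5/3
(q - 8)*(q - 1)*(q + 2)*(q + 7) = q^4 - 59*q^2 - 54*q + 112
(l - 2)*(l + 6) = l^2 + 4*l - 12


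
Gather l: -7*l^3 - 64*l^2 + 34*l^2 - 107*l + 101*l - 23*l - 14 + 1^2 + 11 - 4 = -7*l^3 - 30*l^2 - 29*l - 6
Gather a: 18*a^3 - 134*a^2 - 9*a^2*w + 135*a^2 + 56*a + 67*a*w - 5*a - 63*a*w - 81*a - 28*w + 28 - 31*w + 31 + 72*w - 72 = 18*a^3 + a^2*(1 - 9*w) + a*(4*w - 30) + 13*w - 13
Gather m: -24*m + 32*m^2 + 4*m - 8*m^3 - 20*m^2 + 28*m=-8*m^3 + 12*m^2 + 8*m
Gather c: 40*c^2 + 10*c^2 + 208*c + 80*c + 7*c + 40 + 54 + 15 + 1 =50*c^2 + 295*c + 110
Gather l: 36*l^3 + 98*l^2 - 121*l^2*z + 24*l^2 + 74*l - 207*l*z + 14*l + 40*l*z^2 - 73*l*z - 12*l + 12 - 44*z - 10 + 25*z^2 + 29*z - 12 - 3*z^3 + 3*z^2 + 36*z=36*l^3 + l^2*(122 - 121*z) + l*(40*z^2 - 280*z + 76) - 3*z^3 + 28*z^2 + 21*z - 10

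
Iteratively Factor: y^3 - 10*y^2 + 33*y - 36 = (y - 3)*(y^2 - 7*y + 12) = (y - 4)*(y - 3)*(y - 3)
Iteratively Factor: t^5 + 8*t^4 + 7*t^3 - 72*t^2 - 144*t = (t)*(t^4 + 8*t^3 + 7*t^2 - 72*t - 144) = t*(t - 3)*(t^3 + 11*t^2 + 40*t + 48) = t*(t - 3)*(t + 3)*(t^2 + 8*t + 16) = t*(t - 3)*(t + 3)*(t + 4)*(t + 4)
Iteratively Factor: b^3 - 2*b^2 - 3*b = (b)*(b^2 - 2*b - 3) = b*(b + 1)*(b - 3)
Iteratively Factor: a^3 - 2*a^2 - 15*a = (a - 5)*(a^2 + 3*a) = a*(a - 5)*(a + 3)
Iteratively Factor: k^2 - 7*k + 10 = (k - 2)*(k - 5)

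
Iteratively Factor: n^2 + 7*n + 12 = (n + 4)*(n + 3)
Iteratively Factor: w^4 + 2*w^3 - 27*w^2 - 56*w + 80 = (w - 5)*(w^3 + 7*w^2 + 8*w - 16) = (w - 5)*(w + 4)*(w^2 + 3*w - 4) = (w - 5)*(w - 1)*(w + 4)*(w + 4)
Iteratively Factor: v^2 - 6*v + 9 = (v - 3)*(v - 3)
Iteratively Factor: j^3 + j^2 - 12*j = (j + 4)*(j^2 - 3*j) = (j - 3)*(j + 4)*(j)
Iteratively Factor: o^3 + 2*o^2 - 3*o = (o + 3)*(o^2 - o) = o*(o + 3)*(o - 1)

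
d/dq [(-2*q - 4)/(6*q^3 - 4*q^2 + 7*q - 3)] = 2*(12*q^3 + 32*q^2 - 16*q + 17)/(36*q^6 - 48*q^5 + 100*q^4 - 92*q^3 + 73*q^2 - 42*q + 9)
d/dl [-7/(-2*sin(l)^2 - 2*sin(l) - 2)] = -7*(2*sin(l) + 1)*cos(l)/(2*(sin(l)^2 + sin(l) + 1)^2)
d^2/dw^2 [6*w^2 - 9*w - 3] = 12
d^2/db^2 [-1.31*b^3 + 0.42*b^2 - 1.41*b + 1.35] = 0.84 - 7.86*b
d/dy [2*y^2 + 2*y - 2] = 4*y + 2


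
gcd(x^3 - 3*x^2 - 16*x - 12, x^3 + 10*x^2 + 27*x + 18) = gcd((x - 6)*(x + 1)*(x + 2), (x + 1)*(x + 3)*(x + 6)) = x + 1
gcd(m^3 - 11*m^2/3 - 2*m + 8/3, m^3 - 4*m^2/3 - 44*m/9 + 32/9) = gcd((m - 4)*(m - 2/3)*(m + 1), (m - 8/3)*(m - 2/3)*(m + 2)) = m - 2/3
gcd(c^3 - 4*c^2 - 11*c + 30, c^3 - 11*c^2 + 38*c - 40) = c^2 - 7*c + 10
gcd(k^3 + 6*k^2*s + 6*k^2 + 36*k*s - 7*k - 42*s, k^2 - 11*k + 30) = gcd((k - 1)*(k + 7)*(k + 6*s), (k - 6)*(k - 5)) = 1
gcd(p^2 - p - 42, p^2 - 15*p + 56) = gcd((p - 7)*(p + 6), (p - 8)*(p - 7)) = p - 7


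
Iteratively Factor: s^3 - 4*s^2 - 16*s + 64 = (s + 4)*(s^2 - 8*s + 16) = (s - 4)*(s + 4)*(s - 4)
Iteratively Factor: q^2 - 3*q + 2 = (q - 2)*(q - 1)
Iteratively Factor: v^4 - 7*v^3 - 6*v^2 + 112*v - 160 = (v + 4)*(v^3 - 11*v^2 + 38*v - 40) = (v - 4)*(v + 4)*(v^2 - 7*v + 10) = (v - 5)*(v - 4)*(v + 4)*(v - 2)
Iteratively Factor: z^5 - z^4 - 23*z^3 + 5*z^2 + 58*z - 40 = (z - 5)*(z^4 + 4*z^3 - 3*z^2 - 10*z + 8) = (z - 5)*(z + 2)*(z^3 + 2*z^2 - 7*z + 4) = (z - 5)*(z - 1)*(z + 2)*(z^2 + 3*z - 4) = (z - 5)*(z - 1)*(z + 2)*(z + 4)*(z - 1)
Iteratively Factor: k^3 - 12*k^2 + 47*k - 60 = (k - 3)*(k^2 - 9*k + 20) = (k - 4)*(k - 3)*(k - 5)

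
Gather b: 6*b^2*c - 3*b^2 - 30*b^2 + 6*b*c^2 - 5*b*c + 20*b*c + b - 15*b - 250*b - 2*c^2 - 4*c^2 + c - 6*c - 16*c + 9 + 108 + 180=b^2*(6*c - 33) + b*(6*c^2 + 15*c - 264) - 6*c^2 - 21*c + 297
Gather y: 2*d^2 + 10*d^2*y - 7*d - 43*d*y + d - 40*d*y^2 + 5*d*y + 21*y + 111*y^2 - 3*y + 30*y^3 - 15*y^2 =2*d^2 - 6*d + 30*y^3 + y^2*(96 - 40*d) + y*(10*d^2 - 38*d + 18)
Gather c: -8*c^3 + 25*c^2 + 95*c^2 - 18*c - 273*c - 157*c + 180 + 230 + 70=-8*c^3 + 120*c^2 - 448*c + 480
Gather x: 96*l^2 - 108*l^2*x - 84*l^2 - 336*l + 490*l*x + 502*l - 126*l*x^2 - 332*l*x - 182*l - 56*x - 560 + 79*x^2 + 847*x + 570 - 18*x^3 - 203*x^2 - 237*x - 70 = 12*l^2 - 16*l - 18*x^3 + x^2*(-126*l - 124) + x*(-108*l^2 + 158*l + 554) - 60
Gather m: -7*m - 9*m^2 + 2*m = -9*m^2 - 5*m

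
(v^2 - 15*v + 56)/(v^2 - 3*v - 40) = (v - 7)/(v + 5)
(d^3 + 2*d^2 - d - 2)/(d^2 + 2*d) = d - 1/d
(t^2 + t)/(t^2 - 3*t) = (t + 1)/(t - 3)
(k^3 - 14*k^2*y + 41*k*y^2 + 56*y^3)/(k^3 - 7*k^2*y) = 1 - 7*y/k - 8*y^2/k^2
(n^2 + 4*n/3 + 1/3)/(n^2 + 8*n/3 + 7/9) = 3*(n + 1)/(3*n + 7)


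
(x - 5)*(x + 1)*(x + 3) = x^3 - x^2 - 17*x - 15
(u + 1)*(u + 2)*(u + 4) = u^3 + 7*u^2 + 14*u + 8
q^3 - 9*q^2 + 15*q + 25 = (q - 5)^2*(q + 1)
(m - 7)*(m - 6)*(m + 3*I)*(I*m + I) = I*m^4 - 3*m^3 - 12*I*m^3 + 36*m^2 + 29*I*m^2 - 87*m + 42*I*m - 126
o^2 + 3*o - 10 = (o - 2)*(o + 5)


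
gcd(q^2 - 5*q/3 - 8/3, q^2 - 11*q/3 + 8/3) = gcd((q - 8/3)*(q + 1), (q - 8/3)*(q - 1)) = q - 8/3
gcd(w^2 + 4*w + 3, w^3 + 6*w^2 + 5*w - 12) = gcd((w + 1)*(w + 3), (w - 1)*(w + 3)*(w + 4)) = w + 3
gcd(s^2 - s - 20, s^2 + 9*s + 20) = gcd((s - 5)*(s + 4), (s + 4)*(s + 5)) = s + 4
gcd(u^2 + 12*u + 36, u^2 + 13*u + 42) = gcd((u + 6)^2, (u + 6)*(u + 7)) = u + 6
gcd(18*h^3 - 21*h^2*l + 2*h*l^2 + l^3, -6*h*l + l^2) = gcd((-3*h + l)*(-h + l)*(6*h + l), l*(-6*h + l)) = 1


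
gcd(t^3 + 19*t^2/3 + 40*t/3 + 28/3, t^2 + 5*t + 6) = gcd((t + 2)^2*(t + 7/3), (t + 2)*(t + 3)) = t + 2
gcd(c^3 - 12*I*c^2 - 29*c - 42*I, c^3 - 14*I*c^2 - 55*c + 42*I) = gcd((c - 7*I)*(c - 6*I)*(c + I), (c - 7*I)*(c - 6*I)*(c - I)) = c^2 - 13*I*c - 42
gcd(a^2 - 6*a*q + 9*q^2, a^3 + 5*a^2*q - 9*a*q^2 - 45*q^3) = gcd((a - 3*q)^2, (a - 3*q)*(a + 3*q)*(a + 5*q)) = -a + 3*q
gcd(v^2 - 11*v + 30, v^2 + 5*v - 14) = 1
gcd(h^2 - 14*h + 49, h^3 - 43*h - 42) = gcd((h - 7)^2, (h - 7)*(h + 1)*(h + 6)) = h - 7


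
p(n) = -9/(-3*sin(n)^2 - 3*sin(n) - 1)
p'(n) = -9*(6*sin(n)*cos(n) + 3*cos(n))/(-3*sin(n)^2 - 3*sin(n) - 1)^2 = -27*(2*sin(n) + 1)*cos(n)/(3*sin(n)^2 + 3*sin(n) + 1)^2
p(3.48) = 26.89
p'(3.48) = 76.40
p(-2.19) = 16.47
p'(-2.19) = -32.99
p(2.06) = 1.50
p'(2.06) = 0.98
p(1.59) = 1.29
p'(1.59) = 0.03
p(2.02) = 1.47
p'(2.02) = 0.87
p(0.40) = 3.43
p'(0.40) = -6.43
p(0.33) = 3.94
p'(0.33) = -8.05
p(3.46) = 25.36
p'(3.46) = 76.14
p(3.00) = 6.07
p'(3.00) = 15.58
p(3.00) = 6.07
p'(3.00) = 15.58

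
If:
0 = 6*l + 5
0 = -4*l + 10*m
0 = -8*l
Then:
No Solution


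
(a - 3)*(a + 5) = a^2 + 2*a - 15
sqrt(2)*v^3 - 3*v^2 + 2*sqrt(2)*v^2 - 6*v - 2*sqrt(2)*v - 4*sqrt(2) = (v + 2)*(v - 2*sqrt(2))*(sqrt(2)*v + 1)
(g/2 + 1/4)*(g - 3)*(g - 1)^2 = g^4/2 - 9*g^3/4 + 9*g^2/4 + g/4 - 3/4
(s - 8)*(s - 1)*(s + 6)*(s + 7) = s^4 + 4*s^3 - 67*s^2 - 274*s + 336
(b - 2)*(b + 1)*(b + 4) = b^3 + 3*b^2 - 6*b - 8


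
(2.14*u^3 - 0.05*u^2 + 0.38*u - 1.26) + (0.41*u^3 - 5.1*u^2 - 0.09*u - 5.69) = 2.55*u^3 - 5.15*u^2 + 0.29*u - 6.95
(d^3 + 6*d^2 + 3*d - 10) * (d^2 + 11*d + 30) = d^5 + 17*d^4 + 99*d^3 + 203*d^2 - 20*d - 300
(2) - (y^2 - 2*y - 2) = -y^2 + 2*y + 4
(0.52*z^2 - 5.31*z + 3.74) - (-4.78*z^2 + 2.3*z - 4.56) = 5.3*z^2 - 7.61*z + 8.3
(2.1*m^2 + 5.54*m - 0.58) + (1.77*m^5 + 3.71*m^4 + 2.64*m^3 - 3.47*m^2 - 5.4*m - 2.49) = 1.77*m^5 + 3.71*m^4 + 2.64*m^3 - 1.37*m^2 + 0.14*m - 3.07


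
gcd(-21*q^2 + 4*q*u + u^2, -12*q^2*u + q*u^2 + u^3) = 3*q - u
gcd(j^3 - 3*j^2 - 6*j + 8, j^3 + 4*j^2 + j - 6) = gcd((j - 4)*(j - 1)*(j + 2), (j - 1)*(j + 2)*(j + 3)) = j^2 + j - 2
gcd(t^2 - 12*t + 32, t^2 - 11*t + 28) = t - 4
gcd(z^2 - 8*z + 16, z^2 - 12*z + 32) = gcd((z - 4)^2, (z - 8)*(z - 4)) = z - 4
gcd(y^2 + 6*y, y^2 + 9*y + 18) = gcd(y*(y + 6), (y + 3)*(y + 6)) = y + 6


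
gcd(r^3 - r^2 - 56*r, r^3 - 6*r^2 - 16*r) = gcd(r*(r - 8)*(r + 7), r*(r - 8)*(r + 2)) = r^2 - 8*r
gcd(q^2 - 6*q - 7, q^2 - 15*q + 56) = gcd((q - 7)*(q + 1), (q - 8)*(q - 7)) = q - 7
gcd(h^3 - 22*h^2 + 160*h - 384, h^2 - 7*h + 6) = h - 6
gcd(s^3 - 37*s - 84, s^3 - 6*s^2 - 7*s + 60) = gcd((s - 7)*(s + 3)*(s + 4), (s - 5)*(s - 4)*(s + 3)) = s + 3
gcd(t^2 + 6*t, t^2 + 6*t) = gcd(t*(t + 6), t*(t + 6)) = t^2 + 6*t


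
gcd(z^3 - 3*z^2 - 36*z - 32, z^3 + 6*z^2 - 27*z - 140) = z + 4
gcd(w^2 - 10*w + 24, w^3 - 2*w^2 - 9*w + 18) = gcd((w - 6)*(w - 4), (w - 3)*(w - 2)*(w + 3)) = 1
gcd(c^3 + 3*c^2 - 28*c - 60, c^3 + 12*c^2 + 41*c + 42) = c + 2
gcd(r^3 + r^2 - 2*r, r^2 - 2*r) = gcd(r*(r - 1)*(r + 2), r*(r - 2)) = r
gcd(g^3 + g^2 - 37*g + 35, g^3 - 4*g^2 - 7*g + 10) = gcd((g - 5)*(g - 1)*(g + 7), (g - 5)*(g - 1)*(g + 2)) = g^2 - 6*g + 5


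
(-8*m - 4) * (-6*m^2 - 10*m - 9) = 48*m^3 + 104*m^2 + 112*m + 36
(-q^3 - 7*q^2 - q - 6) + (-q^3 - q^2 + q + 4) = -2*q^3 - 8*q^2 - 2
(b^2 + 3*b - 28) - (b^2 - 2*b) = 5*b - 28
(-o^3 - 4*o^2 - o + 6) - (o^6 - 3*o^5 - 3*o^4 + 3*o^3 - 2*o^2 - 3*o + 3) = -o^6 + 3*o^5 + 3*o^4 - 4*o^3 - 2*o^2 + 2*o + 3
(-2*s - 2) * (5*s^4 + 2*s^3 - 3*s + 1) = -10*s^5 - 14*s^4 - 4*s^3 + 6*s^2 + 4*s - 2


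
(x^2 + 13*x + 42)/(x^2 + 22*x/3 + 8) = 3*(x + 7)/(3*x + 4)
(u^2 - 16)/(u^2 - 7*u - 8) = (16 - u^2)/(-u^2 + 7*u + 8)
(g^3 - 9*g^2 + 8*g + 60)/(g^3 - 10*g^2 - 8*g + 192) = (g^2 - 3*g - 10)/(g^2 - 4*g - 32)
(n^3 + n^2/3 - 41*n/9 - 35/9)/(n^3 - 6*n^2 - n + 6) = (9*n^2 - 6*n - 35)/(9*(n^2 - 7*n + 6))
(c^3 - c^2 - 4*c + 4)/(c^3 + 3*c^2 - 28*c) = (c^3 - c^2 - 4*c + 4)/(c*(c^2 + 3*c - 28))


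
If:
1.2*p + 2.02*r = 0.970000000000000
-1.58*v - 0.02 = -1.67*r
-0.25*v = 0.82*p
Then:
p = -0.19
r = 0.59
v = 0.61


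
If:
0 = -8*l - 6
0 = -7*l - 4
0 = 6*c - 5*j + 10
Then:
No Solution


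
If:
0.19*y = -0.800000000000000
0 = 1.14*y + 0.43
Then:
No Solution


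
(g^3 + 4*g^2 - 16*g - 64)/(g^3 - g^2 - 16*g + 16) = (g + 4)/(g - 1)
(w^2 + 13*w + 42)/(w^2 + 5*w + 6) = (w^2 + 13*w + 42)/(w^2 + 5*w + 6)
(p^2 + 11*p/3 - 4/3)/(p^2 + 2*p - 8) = (p - 1/3)/(p - 2)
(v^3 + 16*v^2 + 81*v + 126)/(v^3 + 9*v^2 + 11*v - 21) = (v + 6)/(v - 1)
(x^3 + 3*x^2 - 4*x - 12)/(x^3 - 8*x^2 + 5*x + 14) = (x^2 + 5*x + 6)/(x^2 - 6*x - 7)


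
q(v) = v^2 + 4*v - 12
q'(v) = 2*v + 4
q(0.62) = -9.14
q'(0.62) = 5.24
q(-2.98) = -15.04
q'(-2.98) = -1.96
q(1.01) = -6.94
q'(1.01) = 6.02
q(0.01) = -11.96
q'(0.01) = 4.02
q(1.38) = -4.58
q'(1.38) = 6.76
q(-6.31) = 2.58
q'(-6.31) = -8.62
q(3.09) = 9.91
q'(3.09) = 10.18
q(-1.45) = -15.70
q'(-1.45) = 1.10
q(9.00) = 105.00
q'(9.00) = 22.00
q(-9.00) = 33.00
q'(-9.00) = -14.00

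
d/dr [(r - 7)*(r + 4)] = 2*r - 3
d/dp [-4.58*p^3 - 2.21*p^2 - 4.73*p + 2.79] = -13.74*p^2 - 4.42*p - 4.73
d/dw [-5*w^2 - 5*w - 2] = -10*w - 5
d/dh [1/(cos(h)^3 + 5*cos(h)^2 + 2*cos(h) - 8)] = (3*cos(h)^2 + 10*cos(h) + 2)*sin(h)/(cos(h)^3 + 5*cos(h)^2 + 2*cos(h) - 8)^2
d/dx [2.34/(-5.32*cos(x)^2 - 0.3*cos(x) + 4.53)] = -(24.8976*cos(x) + 0.702)*sin(x)/(5.32*cos(x)^2 + 0.3*cos(x) - 4.53)^2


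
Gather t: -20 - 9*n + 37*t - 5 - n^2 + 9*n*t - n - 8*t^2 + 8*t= -n^2 - 10*n - 8*t^2 + t*(9*n + 45) - 25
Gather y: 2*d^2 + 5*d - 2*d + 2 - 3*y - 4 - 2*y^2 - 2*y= 2*d^2 + 3*d - 2*y^2 - 5*y - 2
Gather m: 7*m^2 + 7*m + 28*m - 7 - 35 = 7*m^2 + 35*m - 42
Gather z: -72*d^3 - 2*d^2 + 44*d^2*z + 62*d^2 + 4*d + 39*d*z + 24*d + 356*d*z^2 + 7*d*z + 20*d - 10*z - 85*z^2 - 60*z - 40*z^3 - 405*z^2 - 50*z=-72*d^3 + 60*d^2 + 48*d - 40*z^3 + z^2*(356*d - 490) + z*(44*d^2 + 46*d - 120)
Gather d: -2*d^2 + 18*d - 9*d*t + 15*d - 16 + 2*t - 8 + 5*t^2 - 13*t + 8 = -2*d^2 + d*(33 - 9*t) + 5*t^2 - 11*t - 16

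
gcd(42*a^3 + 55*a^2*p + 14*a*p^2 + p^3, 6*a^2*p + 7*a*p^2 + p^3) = 6*a^2 + 7*a*p + p^2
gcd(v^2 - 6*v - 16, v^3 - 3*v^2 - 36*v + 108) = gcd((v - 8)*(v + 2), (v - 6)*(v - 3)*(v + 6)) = 1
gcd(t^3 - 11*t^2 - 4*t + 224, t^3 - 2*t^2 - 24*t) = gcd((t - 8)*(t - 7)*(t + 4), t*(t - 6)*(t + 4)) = t + 4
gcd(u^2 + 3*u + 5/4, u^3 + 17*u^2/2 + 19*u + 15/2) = u + 1/2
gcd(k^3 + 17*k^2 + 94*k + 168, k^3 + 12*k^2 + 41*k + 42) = k + 7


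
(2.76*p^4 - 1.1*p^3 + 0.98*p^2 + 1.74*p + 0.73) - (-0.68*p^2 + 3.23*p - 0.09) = 2.76*p^4 - 1.1*p^3 + 1.66*p^2 - 1.49*p + 0.82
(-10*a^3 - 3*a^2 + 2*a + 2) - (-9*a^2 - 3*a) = -10*a^3 + 6*a^2 + 5*a + 2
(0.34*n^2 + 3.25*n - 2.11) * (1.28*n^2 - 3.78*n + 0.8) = 0.4352*n^4 + 2.8748*n^3 - 14.7138*n^2 + 10.5758*n - 1.688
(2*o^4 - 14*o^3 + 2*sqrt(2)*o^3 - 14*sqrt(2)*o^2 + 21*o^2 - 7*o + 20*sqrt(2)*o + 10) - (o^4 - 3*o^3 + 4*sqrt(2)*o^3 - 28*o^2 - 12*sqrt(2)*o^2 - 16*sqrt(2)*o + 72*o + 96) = o^4 - 11*o^3 - 2*sqrt(2)*o^3 - 2*sqrt(2)*o^2 + 49*o^2 - 79*o + 36*sqrt(2)*o - 86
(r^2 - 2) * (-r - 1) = -r^3 - r^2 + 2*r + 2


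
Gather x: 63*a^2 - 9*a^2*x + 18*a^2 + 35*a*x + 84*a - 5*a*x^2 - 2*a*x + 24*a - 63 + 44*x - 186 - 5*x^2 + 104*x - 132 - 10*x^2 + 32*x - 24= 81*a^2 + 108*a + x^2*(-5*a - 15) + x*(-9*a^2 + 33*a + 180) - 405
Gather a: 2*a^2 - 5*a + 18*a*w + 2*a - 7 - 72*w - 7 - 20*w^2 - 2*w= 2*a^2 + a*(18*w - 3) - 20*w^2 - 74*w - 14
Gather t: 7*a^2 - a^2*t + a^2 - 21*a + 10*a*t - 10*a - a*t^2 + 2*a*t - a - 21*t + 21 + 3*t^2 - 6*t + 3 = 8*a^2 - 32*a + t^2*(3 - a) + t*(-a^2 + 12*a - 27) + 24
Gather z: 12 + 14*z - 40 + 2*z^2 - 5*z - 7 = 2*z^2 + 9*z - 35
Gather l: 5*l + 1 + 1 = 5*l + 2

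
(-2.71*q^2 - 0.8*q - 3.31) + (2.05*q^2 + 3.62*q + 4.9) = -0.66*q^2 + 2.82*q + 1.59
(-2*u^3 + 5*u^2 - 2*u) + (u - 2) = -2*u^3 + 5*u^2 - u - 2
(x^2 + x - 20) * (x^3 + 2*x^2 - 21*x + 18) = x^5 + 3*x^4 - 39*x^3 - 43*x^2 + 438*x - 360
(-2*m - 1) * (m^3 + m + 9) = -2*m^4 - m^3 - 2*m^2 - 19*m - 9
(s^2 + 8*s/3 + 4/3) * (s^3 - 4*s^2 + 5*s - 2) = s^5 - 4*s^4/3 - 13*s^3/3 + 6*s^2 + 4*s/3 - 8/3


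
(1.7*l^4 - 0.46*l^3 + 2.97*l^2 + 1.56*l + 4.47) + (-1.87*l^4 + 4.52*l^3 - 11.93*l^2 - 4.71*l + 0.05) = -0.17*l^4 + 4.06*l^3 - 8.96*l^2 - 3.15*l + 4.52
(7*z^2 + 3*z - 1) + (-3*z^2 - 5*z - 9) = 4*z^2 - 2*z - 10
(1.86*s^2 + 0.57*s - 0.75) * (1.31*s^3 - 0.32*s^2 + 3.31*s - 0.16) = 2.4366*s^5 + 0.1515*s^4 + 4.9917*s^3 + 1.8291*s^2 - 2.5737*s + 0.12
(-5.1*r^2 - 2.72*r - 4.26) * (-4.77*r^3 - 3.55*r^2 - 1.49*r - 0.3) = 24.327*r^5 + 31.0794*r^4 + 37.5752*r^3 + 20.7058*r^2 + 7.1634*r + 1.278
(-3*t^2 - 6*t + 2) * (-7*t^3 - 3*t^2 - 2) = 21*t^5 + 51*t^4 + 4*t^3 + 12*t - 4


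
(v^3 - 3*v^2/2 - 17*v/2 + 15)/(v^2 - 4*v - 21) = (v^2 - 9*v/2 + 5)/(v - 7)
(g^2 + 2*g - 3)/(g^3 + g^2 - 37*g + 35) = (g + 3)/(g^2 + 2*g - 35)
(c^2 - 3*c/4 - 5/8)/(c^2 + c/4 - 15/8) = (2*c + 1)/(2*c + 3)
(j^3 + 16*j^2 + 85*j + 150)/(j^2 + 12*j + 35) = (j^2 + 11*j + 30)/(j + 7)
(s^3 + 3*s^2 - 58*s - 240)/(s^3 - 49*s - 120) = (s + 6)/(s + 3)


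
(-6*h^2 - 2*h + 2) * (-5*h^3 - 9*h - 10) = 30*h^5 + 10*h^4 + 44*h^3 + 78*h^2 + 2*h - 20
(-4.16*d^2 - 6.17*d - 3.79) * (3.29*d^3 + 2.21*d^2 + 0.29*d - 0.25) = -13.6864*d^5 - 29.4929*d^4 - 27.3112*d^3 - 9.1252*d^2 + 0.4434*d + 0.9475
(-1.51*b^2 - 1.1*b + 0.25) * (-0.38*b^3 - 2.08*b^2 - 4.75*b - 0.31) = 0.5738*b^5 + 3.5588*b^4 + 9.3655*b^3 + 5.1731*b^2 - 0.8465*b - 0.0775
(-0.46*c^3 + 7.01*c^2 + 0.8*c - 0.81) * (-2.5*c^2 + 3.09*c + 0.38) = 1.15*c^5 - 18.9464*c^4 + 19.4861*c^3 + 7.1608*c^2 - 2.1989*c - 0.3078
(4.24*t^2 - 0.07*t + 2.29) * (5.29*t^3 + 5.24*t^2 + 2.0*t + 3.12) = 22.4296*t^5 + 21.8473*t^4 + 20.2273*t^3 + 25.0884*t^2 + 4.3616*t + 7.1448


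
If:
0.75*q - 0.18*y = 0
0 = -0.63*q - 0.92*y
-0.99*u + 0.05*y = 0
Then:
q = 0.00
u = 0.00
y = 0.00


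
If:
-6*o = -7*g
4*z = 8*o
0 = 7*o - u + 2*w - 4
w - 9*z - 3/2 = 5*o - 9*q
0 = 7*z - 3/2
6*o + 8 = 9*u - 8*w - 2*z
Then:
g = 9/98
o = 3/28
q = 37/2520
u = 309/70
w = 1073/280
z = 3/14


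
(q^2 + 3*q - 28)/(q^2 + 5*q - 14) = (q - 4)/(q - 2)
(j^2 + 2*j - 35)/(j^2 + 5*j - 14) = (j - 5)/(j - 2)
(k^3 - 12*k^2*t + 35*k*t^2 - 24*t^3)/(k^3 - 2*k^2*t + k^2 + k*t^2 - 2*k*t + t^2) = (-k^2 + 11*k*t - 24*t^2)/(-k^2 + k*t - k + t)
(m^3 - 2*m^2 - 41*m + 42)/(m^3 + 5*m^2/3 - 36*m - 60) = 3*(m^2 - 8*m + 7)/(3*m^2 - 13*m - 30)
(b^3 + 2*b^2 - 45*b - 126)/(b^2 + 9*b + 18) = b - 7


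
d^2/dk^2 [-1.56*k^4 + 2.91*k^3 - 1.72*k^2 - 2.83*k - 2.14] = -18.72*k^2 + 17.46*k - 3.44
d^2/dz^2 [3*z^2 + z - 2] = 6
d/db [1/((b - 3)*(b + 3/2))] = 2*(3 - 4*b)/(4*b^4 - 12*b^3 - 27*b^2 + 54*b + 81)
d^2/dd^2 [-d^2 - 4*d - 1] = -2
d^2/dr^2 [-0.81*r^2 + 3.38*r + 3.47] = -1.62000000000000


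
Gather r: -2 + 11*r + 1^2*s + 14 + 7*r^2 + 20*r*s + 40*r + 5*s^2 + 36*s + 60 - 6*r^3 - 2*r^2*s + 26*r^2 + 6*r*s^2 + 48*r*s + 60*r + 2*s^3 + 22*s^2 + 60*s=-6*r^3 + r^2*(33 - 2*s) + r*(6*s^2 + 68*s + 111) + 2*s^3 + 27*s^2 + 97*s + 72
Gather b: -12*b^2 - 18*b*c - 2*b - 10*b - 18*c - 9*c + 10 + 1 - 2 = -12*b^2 + b*(-18*c - 12) - 27*c + 9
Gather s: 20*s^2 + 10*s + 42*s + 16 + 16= 20*s^2 + 52*s + 32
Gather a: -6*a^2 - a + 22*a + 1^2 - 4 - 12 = -6*a^2 + 21*a - 15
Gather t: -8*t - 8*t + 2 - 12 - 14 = -16*t - 24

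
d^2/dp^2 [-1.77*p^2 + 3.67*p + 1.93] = -3.54000000000000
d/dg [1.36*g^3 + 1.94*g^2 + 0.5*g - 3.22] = 4.08*g^2 + 3.88*g + 0.5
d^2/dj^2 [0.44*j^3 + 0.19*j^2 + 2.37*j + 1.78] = 2.64*j + 0.38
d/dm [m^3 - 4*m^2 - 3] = m*(3*m - 8)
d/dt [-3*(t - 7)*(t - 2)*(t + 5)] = -9*t^2 + 24*t + 93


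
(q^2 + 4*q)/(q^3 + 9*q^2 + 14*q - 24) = q/(q^2 + 5*q - 6)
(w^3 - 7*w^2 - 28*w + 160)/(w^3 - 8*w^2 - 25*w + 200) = (w - 4)/(w - 5)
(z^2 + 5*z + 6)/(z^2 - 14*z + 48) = (z^2 + 5*z + 6)/(z^2 - 14*z + 48)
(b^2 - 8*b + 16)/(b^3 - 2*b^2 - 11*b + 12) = (b - 4)/(b^2 + 2*b - 3)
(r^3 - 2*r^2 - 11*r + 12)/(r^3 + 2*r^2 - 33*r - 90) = (r^2 - 5*r + 4)/(r^2 - r - 30)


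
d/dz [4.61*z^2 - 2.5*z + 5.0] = 9.22*z - 2.5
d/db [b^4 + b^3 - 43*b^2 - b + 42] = 4*b^3 + 3*b^2 - 86*b - 1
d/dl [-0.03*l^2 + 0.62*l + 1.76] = 0.62 - 0.06*l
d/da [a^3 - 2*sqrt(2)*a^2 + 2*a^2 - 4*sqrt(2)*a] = 3*a^2 - 4*sqrt(2)*a + 4*a - 4*sqrt(2)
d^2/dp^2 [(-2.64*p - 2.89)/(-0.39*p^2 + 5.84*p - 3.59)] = ((28.581 - 6.1776*p)*(0.39*p^2 - 5.84*p + 3.59) + (0.78*p - 5.84)*(1.56*p - 11.68)*(2.64*p + 2.89))/(0.39*p^2 - 5.84*p + 3.59)^3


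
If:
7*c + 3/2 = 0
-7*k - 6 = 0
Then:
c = -3/14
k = -6/7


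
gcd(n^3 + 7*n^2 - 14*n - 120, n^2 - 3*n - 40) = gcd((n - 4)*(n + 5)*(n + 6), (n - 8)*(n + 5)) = n + 5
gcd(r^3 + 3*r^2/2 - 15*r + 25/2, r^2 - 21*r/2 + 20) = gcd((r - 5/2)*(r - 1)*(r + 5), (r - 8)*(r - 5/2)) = r - 5/2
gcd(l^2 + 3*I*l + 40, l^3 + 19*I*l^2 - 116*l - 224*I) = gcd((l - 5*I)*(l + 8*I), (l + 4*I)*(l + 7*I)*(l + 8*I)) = l + 8*I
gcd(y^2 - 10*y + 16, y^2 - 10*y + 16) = y^2 - 10*y + 16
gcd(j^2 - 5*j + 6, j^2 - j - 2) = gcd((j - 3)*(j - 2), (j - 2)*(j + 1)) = j - 2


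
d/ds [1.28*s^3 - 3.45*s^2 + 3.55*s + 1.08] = 3.84*s^2 - 6.9*s + 3.55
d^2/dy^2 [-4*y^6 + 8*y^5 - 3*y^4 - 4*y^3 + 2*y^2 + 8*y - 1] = -120*y^4 + 160*y^3 - 36*y^2 - 24*y + 4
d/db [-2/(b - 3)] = 2/(b - 3)^2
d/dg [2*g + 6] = 2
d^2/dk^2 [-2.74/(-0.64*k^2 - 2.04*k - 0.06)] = (-2.244608*k^2 - 7.154688*k + 2.74*(1.28*k + 2.04)*(2.56*k + 4.08) - 0.210432)/(0.64*k^2 + 2.04*k + 0.06)^3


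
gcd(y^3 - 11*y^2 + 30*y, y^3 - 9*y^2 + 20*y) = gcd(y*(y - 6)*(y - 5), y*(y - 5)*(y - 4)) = y^2 - 5*y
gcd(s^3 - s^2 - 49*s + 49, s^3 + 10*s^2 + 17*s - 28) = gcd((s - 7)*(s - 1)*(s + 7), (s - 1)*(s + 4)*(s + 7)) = s^2 + 6*s - 7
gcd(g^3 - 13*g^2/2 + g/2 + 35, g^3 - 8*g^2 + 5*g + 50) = g^2 - 3*g - 10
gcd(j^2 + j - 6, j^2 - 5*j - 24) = j + 3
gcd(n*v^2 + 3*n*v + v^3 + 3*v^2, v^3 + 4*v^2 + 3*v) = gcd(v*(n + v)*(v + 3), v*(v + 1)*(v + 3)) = v^2 + 3*v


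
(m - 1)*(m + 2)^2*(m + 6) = m^4 + 9*m^3 + 18*m^2 - 4*m - 24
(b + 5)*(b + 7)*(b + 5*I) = b^3 + 12*b^2 + 5*I*b^2 + 35*b + 60*I*b + 175*I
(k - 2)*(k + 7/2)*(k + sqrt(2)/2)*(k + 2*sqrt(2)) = k^4 + 3*k^3/2 + 5*sqrt(2)*k^3/2 - 5*k^2 + 15*sqrt(2)*k^2/4 - 35*sqrt(2)*k/2 + 3*k - 14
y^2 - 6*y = y*(y - 6)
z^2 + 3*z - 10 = (z - 2)*(z + 5)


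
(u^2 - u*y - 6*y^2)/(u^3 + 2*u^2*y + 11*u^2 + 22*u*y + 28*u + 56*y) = (u - 3*y)/(u^2 + 11*u + 28)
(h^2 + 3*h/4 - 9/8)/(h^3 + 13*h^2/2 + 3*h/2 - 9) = (h - 3/4)/(h^2 + 5*h - 6)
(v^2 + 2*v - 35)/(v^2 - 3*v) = (v^2 + 2*v - 35)/(v*(v - 3))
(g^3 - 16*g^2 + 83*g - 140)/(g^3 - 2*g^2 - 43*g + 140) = (g - 7)/(g + 7)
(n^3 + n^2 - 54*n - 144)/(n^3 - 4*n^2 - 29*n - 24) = (n + 6)/(n + 1)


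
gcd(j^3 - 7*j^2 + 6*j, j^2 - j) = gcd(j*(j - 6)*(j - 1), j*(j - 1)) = j^2 - j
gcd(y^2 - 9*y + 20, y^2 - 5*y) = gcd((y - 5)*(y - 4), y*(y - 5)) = y - 5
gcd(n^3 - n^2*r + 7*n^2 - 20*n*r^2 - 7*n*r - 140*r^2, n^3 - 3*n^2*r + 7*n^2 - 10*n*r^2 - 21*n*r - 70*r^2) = -n^2 + 5*n*r - 7*n + 35*r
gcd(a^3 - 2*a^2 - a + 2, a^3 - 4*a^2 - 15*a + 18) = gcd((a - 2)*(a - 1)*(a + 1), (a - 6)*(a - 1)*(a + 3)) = a - 1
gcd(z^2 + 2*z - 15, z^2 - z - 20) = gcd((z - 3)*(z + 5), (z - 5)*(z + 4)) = 1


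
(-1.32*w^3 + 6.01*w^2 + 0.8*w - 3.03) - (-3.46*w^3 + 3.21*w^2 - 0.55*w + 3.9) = 2.14*w^3 + 2.8*w^2 + 1.35*w - 6.93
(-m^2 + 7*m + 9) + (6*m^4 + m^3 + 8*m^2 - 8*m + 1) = 6*m^4 + m^3 + 7*m^2 - m + 10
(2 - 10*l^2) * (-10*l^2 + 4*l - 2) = 100*l^4 - 40*l^3 + 8*l - 4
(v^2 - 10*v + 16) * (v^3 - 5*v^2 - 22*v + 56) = v^5 - 15*v^4 + 44*v^3 + 196*v^2 - 912*v + 896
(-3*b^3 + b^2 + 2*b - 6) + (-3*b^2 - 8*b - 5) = -3*b^3 - 2*b^2 - 6*b - 11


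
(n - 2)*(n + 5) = n^2 + 3*n - 10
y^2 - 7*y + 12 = (y - 4)*(y - 3)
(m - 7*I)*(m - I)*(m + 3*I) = m^3 - 5*I*m^2 + 17*m - 21*I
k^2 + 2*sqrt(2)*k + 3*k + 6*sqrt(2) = (k + 3)*(k + 2*sqrt(2))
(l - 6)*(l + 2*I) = l^2 - 6*l + 2*I*l - 12*I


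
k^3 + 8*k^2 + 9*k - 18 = (k - 1)*(k + 3)*(k + 6)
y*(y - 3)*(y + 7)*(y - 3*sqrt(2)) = y^4 - 3*sqrt(2)*y^3 + 4*y^3 - 21*y^2 - 12*sqrt(2)*y^2 + 63*sqrt(2)*y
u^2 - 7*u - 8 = (u - 8)*(u + 1)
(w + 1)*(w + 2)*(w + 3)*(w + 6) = w^4 + 12*w^3 + 47*w^2 + 72*w + 36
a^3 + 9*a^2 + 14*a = a*(a + 2)*(a + 7)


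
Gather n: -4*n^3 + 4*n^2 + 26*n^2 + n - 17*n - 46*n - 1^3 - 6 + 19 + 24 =-4*n^3 + 30*n^2 - 62*n + 36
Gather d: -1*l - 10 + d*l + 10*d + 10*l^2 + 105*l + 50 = d*(l + 10) + 10*l^2 + 104*l + 40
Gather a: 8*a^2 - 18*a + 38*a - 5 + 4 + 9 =8*a^2 + 20*a + 8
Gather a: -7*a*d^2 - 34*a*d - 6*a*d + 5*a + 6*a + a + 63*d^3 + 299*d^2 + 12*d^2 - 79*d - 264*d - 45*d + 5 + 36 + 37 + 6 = a*(-7*d^2 - 40*d + 12) + 63*d^3 + 311*d^2 - 388*d + 84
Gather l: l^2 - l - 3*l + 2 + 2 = l^2 - 4*l + 4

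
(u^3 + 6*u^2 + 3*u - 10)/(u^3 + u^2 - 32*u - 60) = (u - 1)/(u - 6)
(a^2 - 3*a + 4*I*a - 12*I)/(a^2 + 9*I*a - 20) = (a - 3)/(a + 5*I)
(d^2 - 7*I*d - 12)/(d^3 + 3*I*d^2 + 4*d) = (d^2 - 7*I*d - 12)/(d*(d^2 + 3*I*d + 4))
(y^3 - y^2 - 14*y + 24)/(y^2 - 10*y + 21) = (y^2 + 2*y - 8)/(y - 7)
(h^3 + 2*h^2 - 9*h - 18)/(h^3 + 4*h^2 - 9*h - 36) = (h + 2)/(h + 4)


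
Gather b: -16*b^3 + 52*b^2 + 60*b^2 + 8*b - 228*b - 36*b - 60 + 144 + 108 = -16*b^3 + 112*b^2 - 256*b + 192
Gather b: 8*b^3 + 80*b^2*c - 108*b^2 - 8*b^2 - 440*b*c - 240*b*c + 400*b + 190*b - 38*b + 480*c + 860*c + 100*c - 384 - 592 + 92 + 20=8*b^3 + b^2*(80*c - 116) + b*(552 - 680*c) + 1440*c - 864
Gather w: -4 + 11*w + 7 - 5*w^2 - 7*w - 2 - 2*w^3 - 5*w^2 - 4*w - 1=-2*w^3 - 10*w^2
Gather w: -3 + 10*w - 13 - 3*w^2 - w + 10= -3*w^2 + 9*w - 6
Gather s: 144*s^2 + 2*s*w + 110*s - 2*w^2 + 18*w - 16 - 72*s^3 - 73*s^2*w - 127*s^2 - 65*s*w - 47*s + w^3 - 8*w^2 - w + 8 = -72*s^3 + s^2*(17 - 73*w) + s*(63 - 63*w) + w^3 - 10*w^2 + 17*w - 8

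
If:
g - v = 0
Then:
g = v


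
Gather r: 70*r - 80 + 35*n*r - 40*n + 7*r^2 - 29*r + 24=-40*n + 7*r^2 + r*(35*n + 41) - 56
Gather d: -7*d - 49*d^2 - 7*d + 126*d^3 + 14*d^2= 126*d^3 - 35*d^2 - 14*d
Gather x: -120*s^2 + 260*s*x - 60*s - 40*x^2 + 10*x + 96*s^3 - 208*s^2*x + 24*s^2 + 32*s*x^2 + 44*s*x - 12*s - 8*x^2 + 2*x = 96*s^3 - 96*s^2 - 72*s + x^2*(32*s - 48) + x*(-208*s^2 + 304*s + 12)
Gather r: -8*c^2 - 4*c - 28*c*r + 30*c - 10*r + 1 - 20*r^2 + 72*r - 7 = -8*c^2 + 26*c - 20*r^2 + r*(62 - 28*c) - 6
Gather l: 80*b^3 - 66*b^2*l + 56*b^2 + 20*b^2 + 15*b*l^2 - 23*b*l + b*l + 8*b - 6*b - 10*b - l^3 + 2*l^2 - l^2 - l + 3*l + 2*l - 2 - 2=80*b^3 + 76*b^2 - 8*b - l^3 + l^2*(15*b + 1) + l*(-66*b^2 - 22*b + 4) - 4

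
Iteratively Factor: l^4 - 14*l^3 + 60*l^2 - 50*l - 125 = (l - 5)*(l^3 - 9*l^2 + 15*l + 25) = (l - 5)^2*(l^2 - 4*l - 5) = (l - 5)^3*(l + 1)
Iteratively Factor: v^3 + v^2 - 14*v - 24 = (v + 3)*(v^2 - 2*v - 8) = (v - 4)*(v + 3)*(v + 2)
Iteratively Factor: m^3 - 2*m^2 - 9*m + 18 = (m - 3)*(m^2 + m - 6) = (m - 3)*(m + 3)*(m - 2)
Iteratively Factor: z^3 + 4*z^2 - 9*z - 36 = (z + 3)*(z^2 + z - 12) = (z - 3)*(z + 3)*(z + 4)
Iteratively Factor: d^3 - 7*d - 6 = (d - 3)*(d^2 + 3*d + 2) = (d - 3)*(d + 2)*(d + 1)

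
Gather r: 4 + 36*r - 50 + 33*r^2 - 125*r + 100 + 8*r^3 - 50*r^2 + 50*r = 8*r^3 - 17*r^2 - 39*r + 54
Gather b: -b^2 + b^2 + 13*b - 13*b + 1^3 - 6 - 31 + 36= 0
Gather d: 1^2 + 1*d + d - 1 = 2*d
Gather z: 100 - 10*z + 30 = 130 - 10*z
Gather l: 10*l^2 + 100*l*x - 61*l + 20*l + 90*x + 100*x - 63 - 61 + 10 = 10*l^2 + l*(100*x - 41) + 190*x - 114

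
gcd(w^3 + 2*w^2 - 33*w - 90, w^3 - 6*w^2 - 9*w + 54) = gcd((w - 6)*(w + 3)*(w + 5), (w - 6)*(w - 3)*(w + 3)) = w^2 - 3*w - 18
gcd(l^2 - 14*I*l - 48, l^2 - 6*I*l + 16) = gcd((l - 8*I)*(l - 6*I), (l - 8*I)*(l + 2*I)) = l - 8*I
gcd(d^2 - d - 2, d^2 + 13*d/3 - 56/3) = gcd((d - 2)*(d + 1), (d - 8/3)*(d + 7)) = 1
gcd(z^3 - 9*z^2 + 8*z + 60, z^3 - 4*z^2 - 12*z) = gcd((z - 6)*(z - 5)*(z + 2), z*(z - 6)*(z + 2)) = z^2 - 4*z - 12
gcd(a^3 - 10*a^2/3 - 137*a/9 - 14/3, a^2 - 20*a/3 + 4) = a - 6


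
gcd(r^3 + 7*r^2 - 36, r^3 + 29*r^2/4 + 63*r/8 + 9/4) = r + 6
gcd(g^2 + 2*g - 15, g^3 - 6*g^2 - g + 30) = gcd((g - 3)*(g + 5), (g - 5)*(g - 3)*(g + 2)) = g - 3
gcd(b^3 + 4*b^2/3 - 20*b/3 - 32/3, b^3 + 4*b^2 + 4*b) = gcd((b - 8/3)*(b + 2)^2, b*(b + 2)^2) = b^2 + 4*b + 4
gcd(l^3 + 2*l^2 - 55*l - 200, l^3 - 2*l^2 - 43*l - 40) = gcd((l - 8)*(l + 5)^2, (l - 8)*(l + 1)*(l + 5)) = l^2 - 3*l - 40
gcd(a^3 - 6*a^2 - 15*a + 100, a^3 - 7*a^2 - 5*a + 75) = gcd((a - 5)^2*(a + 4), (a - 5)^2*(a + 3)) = a^2 - 10*a + 25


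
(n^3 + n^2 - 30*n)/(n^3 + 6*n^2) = (n - 5)/n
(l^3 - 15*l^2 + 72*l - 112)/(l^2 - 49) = (l^2 - 8*l + 16)/(l + 7)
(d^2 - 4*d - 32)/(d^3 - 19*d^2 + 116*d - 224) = (d + 4)/(d^2 - 11*d + 28)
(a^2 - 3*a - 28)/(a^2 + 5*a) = (a^2 - 3*a - 28)/(a*(a + 5))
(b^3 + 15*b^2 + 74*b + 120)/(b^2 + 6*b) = b + 9 + 20/b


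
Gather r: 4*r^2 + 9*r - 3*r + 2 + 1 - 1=4*r^2 + 6*r + 2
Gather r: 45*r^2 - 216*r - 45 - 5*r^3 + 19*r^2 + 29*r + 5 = -5*r^3 + 64*r^2 - 187*r - 40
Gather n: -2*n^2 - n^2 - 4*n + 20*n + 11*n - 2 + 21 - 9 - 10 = -3*n^2 + 27*n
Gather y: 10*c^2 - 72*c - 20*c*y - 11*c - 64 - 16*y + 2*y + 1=10*c^2 - 83*c + y*(-20*c - 14) - 63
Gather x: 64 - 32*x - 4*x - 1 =63 - 36*x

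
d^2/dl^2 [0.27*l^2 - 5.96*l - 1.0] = 0.540000000000000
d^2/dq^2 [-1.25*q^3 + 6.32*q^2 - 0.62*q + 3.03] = 12.64 - 7.5*q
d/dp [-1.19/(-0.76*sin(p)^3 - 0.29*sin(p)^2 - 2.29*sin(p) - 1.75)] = (-0.6902*sin(p) + 1.3566*cos(2*p) - 4.0817)*cos(p)/(0.76*sin(p)^3 + 0.29*sin(p)^2 + 2.29*sin(p) + 1.75)^2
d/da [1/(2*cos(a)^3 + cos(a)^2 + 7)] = 2*(3*cos(a) + 1)*sin(a)*cos(a)/(2*cos(a)^3 + cos(a)^2 + 7)^2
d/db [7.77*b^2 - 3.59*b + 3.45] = 15.54*b - 3.59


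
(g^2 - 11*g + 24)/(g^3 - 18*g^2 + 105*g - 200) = (g - 3)/(g^2 - 10*g + 25)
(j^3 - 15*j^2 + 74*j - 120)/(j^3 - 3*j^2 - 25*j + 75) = (j^2 - 10*j + 24)/(j^2 + 2*j - 15)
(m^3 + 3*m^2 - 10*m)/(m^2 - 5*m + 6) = m*(m + 5)/(m - 3)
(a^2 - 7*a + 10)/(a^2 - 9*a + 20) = (a - 2)/(a - 4)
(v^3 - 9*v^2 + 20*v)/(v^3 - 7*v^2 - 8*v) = (-v^2 + 9*v - 20)/(-v^2 + 7*v + 8)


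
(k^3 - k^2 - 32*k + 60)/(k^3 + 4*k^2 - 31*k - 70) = (k^2 + 4*k - 12)/(k^2 + 9*k + 14)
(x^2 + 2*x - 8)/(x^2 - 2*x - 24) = (x - 2)/(x - 6)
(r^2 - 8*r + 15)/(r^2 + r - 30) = (r - 3)/(r + 6)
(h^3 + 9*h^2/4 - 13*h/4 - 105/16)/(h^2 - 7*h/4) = h + 4 + 15/(4*h)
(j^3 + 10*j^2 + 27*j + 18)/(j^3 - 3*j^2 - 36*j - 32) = (j^2 + 9*j + 18)/(j^2 - 4*j - 32)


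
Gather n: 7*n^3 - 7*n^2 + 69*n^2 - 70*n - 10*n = 7*n^3 + 62*n^2 - 80*n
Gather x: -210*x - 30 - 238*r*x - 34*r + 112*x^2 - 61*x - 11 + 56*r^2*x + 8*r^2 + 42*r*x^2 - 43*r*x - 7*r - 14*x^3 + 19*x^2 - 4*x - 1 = 8*r^2 - 41*r - 14*x^3 + x^2*(42*r + 131) + x*(56*r^2 - 281*r - 275) - 42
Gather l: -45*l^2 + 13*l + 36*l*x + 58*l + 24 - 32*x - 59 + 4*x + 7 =-45*l^2 + l*(36*x + 71) - 28*x - 28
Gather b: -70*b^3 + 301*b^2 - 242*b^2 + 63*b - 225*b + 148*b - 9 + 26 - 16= -70*b^3 + 59*b^2 - 14*b + 1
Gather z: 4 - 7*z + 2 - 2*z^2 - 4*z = -2*z^2 - 11*z + 6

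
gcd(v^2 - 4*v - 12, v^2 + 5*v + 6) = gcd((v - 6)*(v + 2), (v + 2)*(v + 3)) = v + 2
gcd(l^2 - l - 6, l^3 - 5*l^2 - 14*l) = l + 2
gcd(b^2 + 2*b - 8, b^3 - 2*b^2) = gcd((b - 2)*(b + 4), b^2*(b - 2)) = b - 2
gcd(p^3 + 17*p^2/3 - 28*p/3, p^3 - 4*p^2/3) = p^2 - 4*p/3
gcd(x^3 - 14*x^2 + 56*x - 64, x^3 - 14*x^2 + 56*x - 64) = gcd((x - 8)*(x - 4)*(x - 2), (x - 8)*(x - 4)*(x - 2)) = x^3 - 14*x^2 + 56*x - 64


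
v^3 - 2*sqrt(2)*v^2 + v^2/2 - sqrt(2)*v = v*(v + 1/2)*(v - 2*sqrt(2))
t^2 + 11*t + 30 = (t + 5)*(t + 6)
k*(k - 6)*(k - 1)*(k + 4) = k^4 - 3*k^3 - 22*k^2 + 24*k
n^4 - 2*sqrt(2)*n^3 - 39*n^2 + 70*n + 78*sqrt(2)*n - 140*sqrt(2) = (n - 5)*(n - 2)*(n + 7)*(n - 2*sqrt(2))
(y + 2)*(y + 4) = y^2 + 6*y + 8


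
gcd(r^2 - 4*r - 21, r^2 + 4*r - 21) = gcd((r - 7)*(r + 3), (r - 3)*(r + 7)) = 1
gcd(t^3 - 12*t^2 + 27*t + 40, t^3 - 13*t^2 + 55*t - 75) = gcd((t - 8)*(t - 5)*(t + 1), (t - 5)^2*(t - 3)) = t - 5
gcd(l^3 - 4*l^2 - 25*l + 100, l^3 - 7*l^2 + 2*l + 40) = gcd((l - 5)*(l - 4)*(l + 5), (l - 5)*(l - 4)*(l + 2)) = l^2 - 9*l + 20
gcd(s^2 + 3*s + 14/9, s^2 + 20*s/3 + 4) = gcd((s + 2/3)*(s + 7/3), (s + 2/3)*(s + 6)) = s + 2/3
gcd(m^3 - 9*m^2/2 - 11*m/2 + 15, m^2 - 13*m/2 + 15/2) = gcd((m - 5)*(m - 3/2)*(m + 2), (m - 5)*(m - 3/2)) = m^2 - 13*m/2 + 15/2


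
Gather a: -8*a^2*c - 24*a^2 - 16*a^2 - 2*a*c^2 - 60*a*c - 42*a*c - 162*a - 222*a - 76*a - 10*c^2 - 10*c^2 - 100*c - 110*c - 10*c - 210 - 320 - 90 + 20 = a^2*(-8*c - 40) + a*(-2*c^2 - 102*c - 460) - 20*c^2 - 220*c - 600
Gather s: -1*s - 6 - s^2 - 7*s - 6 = -s^2 - 8*s - 12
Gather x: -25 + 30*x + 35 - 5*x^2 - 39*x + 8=-5*x^2 - 9*x + 18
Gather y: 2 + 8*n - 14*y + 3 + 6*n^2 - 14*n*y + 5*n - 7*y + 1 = 6*n^2 + 13*n + y*(-14*n - 21) + 6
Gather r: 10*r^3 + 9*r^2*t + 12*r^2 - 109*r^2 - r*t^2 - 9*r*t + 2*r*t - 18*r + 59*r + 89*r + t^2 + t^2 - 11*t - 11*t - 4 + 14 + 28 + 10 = 10*r^3 + r^2*(9*t - 97) + r*(-t^2 - 7*t + 130) + 2*t^2 - 22*t + 48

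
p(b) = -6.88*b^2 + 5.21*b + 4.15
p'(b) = 5.21 - 13.76*b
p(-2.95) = -71.09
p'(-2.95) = 45.80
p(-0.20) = 2.83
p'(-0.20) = 7.96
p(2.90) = -38.60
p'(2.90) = -34.69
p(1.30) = -0.70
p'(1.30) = -12.68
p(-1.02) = -8.32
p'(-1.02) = 19.25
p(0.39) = 5.14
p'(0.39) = -0.16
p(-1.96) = -32.49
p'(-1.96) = 32.18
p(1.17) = 0.83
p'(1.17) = -10.89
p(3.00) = -42.14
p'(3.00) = -36.07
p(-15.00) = -1622.00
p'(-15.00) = 211.61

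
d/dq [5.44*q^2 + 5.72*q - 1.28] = 10.88*q + 5.72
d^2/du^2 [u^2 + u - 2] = 2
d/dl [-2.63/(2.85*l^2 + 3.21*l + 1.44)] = (14.991*l + 8.4423)/(2.85*l^2 + 3.21*l + 1.44)^2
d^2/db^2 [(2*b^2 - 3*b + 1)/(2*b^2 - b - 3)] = 4*(-4*b^3 + 24*b^2 - 30*b + 17)/(8*b^6 - 12*b^5 - 30*b^4 + 35*b^3 + 45*b^2 - 27*b - 27)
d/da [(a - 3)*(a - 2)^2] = (a - 2)*(3*a - 8)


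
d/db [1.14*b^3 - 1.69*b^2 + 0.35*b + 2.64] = 3.42*b^2 - 3.38*b + 0.35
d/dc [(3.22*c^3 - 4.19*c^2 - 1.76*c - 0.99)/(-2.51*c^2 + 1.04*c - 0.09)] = (-8.0822*c^4 + 6.6976*c^3 - 9.6446*c^2 - 4.2156*c + 1.188)/(6.3001*c^4 - 5.2208*c^3 + 1.5334*c^2 - 0.1872*c + 0.0081)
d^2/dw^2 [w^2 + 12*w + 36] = 2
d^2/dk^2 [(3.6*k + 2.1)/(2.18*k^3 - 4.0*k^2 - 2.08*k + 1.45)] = (102.65184*k^5 - 68.5915199999999*k^4 - 145.14432*k^3 + 7.91135999999995*k^2 + 190.2834*k + 64.24608)/(10.360232*k^9 - 57.0288*k^8 + 74.985024*k^7 + 65.49854*k^6 - 147.409344*k^5 - 21.76608*k^4 + 77.135438*k^3 - 6.41016*k^2 - 13.1196*k + 3.048625)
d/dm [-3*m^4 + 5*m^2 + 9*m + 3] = -12*m^3 + 10*m + 9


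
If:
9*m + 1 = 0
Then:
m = -1/9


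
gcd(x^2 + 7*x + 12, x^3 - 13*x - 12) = x + 3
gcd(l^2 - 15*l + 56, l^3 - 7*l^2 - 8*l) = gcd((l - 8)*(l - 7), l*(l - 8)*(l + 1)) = l - 8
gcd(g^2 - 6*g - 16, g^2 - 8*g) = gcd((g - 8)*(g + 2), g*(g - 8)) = g - 8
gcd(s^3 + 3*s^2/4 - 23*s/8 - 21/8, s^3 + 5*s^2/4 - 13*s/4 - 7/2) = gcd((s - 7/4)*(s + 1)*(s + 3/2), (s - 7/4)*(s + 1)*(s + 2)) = s^2 - 3*s/4 - 7/4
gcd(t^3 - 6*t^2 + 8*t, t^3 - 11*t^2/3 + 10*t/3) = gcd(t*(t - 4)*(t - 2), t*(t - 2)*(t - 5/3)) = t^2 - 2*t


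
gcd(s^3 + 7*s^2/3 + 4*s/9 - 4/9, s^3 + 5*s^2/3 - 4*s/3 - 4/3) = s^2 + 8*s/3 + 4/3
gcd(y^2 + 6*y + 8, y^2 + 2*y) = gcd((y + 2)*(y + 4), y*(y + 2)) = y + 2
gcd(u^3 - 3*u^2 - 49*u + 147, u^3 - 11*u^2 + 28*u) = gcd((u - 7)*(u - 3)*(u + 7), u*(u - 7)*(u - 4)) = u - 7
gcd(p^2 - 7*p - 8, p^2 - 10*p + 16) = p - 8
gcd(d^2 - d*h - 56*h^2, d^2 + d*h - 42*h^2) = d + 7*h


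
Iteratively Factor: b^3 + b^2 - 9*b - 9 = (b + 1)*(b^2 - 9) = (b + 1)*(b + 3)*(b - 3)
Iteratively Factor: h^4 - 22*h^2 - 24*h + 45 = (h + 3)*(h^3 - 3*h^2 - 13*h + 15) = (h - 5)*(h + 3)*(h^2 + 2*h - 3) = (h - 5)*(h + 3)^2*(h - 1)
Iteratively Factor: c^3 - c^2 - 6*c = (c)*(c^2 - c - 6) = c*(c - 3)*(c + 2)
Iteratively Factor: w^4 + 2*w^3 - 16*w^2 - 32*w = (w)*(w^3 + 2*w^2 - 16*w - 32) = w*(w + 2)*(w^2 - 16) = w*(w + 2)*(w + 4)*(w - 4)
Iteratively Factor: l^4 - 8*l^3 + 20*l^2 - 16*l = (l - 2)*(l^3 - 6*l^2 + 8*l) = (l - 4)*(l - 2)*(l^2 - 2*l) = (l - 4)*(l - 2)^2*(l)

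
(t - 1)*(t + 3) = t^2 + 2*t - 3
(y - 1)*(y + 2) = y^2 + y - 2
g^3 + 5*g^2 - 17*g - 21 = (g - 3)*(g + 1)*(g + 7)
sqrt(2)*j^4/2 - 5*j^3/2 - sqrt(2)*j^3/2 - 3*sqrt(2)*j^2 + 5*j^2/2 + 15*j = j*(j - 3)*(j - 5*sqrt(2)/2)*(sqrt(2)*j/2 + sqrt(2))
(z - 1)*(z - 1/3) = z^2 - 4*z/3 + 1/3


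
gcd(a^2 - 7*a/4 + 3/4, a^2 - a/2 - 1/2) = a - 1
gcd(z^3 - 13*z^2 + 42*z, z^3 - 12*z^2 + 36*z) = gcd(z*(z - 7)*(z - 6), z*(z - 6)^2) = z^2 - 6*z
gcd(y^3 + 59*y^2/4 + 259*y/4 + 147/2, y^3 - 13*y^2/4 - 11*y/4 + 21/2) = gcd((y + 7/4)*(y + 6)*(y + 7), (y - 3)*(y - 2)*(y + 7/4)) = y + 7/4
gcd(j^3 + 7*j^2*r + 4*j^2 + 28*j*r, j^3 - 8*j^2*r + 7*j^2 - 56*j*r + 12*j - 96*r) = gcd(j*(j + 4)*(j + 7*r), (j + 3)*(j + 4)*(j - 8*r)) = j + 4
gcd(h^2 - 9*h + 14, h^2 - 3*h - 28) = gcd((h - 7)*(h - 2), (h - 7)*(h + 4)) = h - 7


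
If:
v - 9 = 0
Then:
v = 9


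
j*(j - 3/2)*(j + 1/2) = j^3 - j^2 - 3*j/4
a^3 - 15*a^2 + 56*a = a*(a - 8)*(a - 7)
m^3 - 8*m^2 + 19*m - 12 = (m - 4)*(m - 3)*(m - 1)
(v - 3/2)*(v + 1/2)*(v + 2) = v^3 + v^2 - 11*v/4 - 3/2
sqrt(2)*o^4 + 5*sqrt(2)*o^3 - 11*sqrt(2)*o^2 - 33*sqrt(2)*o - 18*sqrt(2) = (o - 3)*(o + 1)*(o + 6)*(sqrt(2)*o + sqrt(2))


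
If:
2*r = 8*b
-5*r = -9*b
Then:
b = 0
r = 0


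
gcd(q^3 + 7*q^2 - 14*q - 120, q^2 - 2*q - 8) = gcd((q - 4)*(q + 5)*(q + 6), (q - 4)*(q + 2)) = q - 4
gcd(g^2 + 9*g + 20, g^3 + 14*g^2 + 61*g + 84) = g + 4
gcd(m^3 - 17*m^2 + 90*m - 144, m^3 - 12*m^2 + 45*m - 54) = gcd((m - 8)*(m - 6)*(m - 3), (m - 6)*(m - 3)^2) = m^2 - 9*m + 18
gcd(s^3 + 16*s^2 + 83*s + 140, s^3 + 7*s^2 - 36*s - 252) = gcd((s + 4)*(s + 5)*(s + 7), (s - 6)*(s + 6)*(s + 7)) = s + 7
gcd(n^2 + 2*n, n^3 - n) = n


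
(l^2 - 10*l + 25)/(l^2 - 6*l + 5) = (l - 5)/(l - 1)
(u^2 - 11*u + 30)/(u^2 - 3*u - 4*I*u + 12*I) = (u^2 - 11*u + 30)/(u^2 - 3*u - 4*I*u + 12*I)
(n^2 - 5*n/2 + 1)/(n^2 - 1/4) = 2*(n - 2)/(2*n + 1)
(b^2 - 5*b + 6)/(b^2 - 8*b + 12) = (b - 3)/(b - 6)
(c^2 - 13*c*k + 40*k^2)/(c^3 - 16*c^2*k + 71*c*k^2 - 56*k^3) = (c - 5*k)/(c^2 - 8*c*k + 7*k^2)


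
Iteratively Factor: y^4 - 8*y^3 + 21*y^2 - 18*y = (y)*(y^3 - 8*y^2 + 21*y - 18) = y*(y - 2)*(y^2 - 6*y + 9) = y*(y - 3)*(y - 2)*(y - 3)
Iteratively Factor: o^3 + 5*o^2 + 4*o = (o + 4)*(o^2 + o) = o*(o + 4)*(o + 1)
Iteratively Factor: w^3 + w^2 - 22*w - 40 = (w - 5)*(w^2 + 6*w + 8) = (w - 5)*(w + 2)*(w + 4)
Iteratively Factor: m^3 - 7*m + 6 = (m + 3)*(m^2 - 3*m + 2) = (m - 2)*(m + 3)*(m - 1)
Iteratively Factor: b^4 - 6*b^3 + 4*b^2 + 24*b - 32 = (b - 2)*(b^3 - 4*b^2 - 4*b + 16) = (b - 4)*(b - 2)*(b^2 - 4) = (b - 4)*(b - 2)*(b + 2)*(b - 2)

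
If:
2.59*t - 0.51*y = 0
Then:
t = 0.196911196911197*y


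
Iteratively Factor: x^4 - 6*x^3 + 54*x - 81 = (x - 3)*(x^3 - 3*x^2 - 9*x + 27) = (x - 3)^2*(x^2 - 9) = (x - 3)^3*(x + 3)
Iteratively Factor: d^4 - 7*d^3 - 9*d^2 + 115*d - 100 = (d - 1)*(d^3 - 6*d^2 - 15*d + 100) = (d - 5)*(d - 1)*(d^2 - d - 20) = (d - 5)^2*(d - 1)*(d + 4)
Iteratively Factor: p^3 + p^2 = (p)*(p^2 + p) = p*(p + 1)*(p)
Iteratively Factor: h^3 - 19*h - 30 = (h - 5)*(h^2 + 5*h + 6) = (h - 5)*(h + 3)*(h + 2)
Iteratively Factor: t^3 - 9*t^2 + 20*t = (t - 5)*(t^2 - 4*t) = t*(t - 5)*(t - 4)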